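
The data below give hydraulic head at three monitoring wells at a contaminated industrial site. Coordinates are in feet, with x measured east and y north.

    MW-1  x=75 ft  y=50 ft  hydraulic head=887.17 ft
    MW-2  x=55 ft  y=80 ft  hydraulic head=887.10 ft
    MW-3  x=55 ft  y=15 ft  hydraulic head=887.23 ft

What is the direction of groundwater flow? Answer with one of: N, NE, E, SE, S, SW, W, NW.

Differences from MW-1: to MW-2 (Δx, Δy, Δh) = (-20, 30, -0.07); to MW-3 = (-20, -35, +0.06).
Solve a·Δx + b·Δy = Δh: det = (-20)·(-35) − (-20)·30 = 1300.
∂h/∂x = [(-0.07)·(-35) − (+0.06)·30] / 1300 = +0.0005000
∂h/∂y = [(-20)·(+0.06) − (-20)·(-0.07)] / 1300 = -0.002000
Flow = −∇h = (-0.0005000 east, +0.002000 north), which points north.

N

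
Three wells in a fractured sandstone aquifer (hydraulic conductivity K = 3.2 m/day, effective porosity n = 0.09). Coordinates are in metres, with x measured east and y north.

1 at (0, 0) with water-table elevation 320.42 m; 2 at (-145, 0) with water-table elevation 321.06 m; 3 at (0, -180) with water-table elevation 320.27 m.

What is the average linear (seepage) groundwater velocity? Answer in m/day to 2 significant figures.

∂h/∂x = (321.06 − 320.42) / (-145 − 0) = -0.004414
∂h/∂y = (320.27 − 320.42) / (-180 − 0) = +0.0008333
|∇h| = √(-0.004414² + 0.0008333²) = 0.004492
Seepage velocity v = K·i/n = 3.2 × 0.004492 / 0.09 = 0.1597 m/day.

0.16 m/day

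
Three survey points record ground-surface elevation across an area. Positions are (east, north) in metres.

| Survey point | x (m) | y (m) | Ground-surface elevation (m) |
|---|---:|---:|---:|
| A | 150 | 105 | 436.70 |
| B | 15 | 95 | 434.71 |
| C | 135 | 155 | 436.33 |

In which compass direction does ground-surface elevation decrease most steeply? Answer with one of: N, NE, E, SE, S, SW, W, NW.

Three-point gradient (reference A): Δ to B = (-135, -10, -1.99), Δ to C = (-15, 50, -0.37).
∂z/∂x = +0.01496, ∂z/∂y = -0.002913 (det = -6900).
Steepest decrease is along −∇f = (-0.01496 E, +0.002913 N) → west.

W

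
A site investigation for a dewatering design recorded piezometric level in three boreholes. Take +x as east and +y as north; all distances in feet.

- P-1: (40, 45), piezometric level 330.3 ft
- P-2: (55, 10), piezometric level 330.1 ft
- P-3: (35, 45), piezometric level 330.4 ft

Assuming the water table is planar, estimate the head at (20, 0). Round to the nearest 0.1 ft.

330.8 ft

Differences from P-1: to P-2 (Δx, Δy, Δh) = (15, -35, -0.2); to P-3 = (-5, 0, +0.1).
Determinant of the coordinate differences = 15·0 − (-5)·(-35) = -175.
∂h/∂x = [(-0.2)·0 − (+0.1)·(-35)] / -175 = -0.02000
∂h/∂y = [15·(+0.1) − (-5)·(-0.2)] / -175 = -0.002857
h(20, 0) = 330.3 + (-0.02000)·(-20) + (-0.002857)·(-45) = 330.3 +0.400 +0.129 = 330.829 ft.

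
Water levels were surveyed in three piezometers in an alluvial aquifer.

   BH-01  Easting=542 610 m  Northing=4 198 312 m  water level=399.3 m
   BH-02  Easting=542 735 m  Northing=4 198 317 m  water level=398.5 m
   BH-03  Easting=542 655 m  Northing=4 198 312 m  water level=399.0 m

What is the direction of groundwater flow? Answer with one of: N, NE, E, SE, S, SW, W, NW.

With h = a·x + b·y + c and BH-01 as origin, the differences give:
  125·a + 5·b = -0.8
  45·a + 0·b = -0.3
Eliminate b (×0 and ×5, subtract): -225·a = 1.50 → a = ∂h/∂x = -0.006667
Back-substitute: b = ∂h/∂y = +0.006667.
Flow = −∇h = (+0.006667 east, -0.006667 north), which points southeast.

SE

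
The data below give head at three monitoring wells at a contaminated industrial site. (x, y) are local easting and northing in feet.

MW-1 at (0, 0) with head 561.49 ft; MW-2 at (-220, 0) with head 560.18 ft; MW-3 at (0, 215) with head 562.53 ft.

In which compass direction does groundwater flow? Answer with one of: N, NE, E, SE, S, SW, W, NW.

∂h/∂x = (560.18 − 561.49) / (-220 − 0) = +0.005955
∂h/∂y = (562.53 − 561.49) / (215 − 0) = +0.004837
Flow = −∇h = (-0.005955 east, -0.004837 north), which points southwest.

SW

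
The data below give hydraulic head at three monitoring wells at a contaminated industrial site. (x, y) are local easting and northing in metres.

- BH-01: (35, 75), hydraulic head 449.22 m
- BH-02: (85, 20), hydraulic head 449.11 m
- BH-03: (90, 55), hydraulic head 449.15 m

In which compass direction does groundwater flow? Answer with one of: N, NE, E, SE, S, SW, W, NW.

With h = a·x + b·y + c and BH-01 as origin, the differences give:
  50·a + (-55)·b = -0.11
  55·a + (-20)·b = -0.07
Eliminate b (×(-20) and ×(-55), subtract): 2025·a = -1.650 → a = ∂h/∂x = -0.0008148
Back-substitute: b = ∂h/∂y = +0.001259.
Flow = −∇h = (+0.0008148 east, -0.001259 north), which points southeast.

SE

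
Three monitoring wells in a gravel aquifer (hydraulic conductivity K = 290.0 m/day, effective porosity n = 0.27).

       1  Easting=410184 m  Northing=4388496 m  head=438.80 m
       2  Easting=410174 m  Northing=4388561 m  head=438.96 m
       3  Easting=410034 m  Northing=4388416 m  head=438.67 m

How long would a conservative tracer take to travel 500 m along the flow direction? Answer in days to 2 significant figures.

190 days

With h = a·x + b·y + c and 1 as origin, the differences give:
  (-10)·a + 65·b = +0.16
  (-150)·a + (-80)·b = -0.13
Eliminate b (×(-80) and ×65, subtract): 10550·a = -4.350 → a = ∂h/∂x = -0.0004123
Back-substitute: b = ∂h/∂y = +0.002398.
|∇h| = √(-0.0004123² + 0.002398²) = 0.002433
Seepage velocity v = K·i/n = 290.0 × 0.002433 / 0.27 = 2.613 m/day.
t = 500 / 2.613 = 191.4 days.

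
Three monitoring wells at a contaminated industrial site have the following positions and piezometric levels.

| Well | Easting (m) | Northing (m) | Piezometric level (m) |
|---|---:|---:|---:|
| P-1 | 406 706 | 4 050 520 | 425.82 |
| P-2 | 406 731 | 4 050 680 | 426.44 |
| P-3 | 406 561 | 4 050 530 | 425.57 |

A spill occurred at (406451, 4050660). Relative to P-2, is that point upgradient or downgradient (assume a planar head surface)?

downgradient

Three-point gradient (reference P-1): Δ to P-2 = (25, 160, +0.62), Δ to P-3 = (-145, 10, -0.25).
∂h/∂x = +0.001970, ∂h/∂y = +0.003567 (det = 23450).
Head at (406451, 4050660) = 425.82 + (+0.001970)·(-255) + (+0.003567)·(140) = 425.82 m.
That is lower than the 426.44 m at P-2, so the point is downgradient.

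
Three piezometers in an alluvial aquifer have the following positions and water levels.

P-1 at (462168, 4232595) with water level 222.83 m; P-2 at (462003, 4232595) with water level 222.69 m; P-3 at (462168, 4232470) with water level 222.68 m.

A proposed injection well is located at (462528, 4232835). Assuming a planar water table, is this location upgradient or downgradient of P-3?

upgradient

∂h/∂x = (222.69 − 222.83) / (462003 − 462168) = +0.0008485
∂h/∂y = (222.68 − 222.83) / (4232470 − 4232595) = +0.001200
Head at (462528, 4232835) = 222.83 + (+0.0008485)·(360) + (+0.001200)·(240) = 223.42 m.
That is higher than the 222.68 m at P-3, so the point is upgradient.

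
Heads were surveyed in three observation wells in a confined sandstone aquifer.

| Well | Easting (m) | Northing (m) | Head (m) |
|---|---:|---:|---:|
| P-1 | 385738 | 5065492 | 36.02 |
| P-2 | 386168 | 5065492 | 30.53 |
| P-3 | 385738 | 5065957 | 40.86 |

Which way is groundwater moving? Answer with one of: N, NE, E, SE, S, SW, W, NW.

SE

∂h/∂x = (30.53 − 36.02) / (386168 − 385738) = -0.01277
∂h/∂y = (40.86 − 36.02) / (5065957 − 5065492) = +0.01041
Flow = −∇h = (+0.01277 east, -0.01041 north), which points southeast.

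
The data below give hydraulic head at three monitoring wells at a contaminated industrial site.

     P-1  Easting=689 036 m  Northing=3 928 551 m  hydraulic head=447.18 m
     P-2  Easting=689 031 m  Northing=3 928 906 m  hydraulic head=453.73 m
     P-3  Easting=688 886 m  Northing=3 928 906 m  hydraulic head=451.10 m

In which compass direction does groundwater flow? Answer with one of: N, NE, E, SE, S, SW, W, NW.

SW

Taking P-1 as reference: P-2−P-1 = (-5, 355, +6.55); P-3−P-1 = (-150, 355, +3.92).
Determinant of the coordinate differences = (-5)·355 − (-150)·355 = 51475.
∂h/∂x = [(+6.55)·355 − (+3.92)·355] / 51475 = +0.01814
∂h/∂y = [(-5)·(+3.92) − (-150)·(+6.55)] / 51475 = +0.01871
Flow = −∇h = (-0.01814 east, -0.01871 north), which points southwest.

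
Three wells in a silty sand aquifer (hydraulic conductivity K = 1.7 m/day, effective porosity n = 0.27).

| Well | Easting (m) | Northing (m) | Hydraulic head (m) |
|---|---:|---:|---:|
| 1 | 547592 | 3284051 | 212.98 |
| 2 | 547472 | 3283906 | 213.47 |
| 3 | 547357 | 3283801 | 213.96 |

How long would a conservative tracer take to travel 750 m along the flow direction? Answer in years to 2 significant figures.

67 years

Three-point gradient (reference 1): Δ to 2 = (-120, -145, +0.49), Δ to 3 = (-235, -250, +0.98).
∂h/∂x = -0.004810, ∂h/∂y = +0.0006012 (det = -4075).
|∇h| = √(-0.004810² + 0.0006012²) = 0.004847
Seepage velocity v = K·i/n = 1.7 × 0.004847 / 0.27 = 0.03052 m/day.
t = 750 / 0.03052 = 2.457e+04 days = 67.3 years.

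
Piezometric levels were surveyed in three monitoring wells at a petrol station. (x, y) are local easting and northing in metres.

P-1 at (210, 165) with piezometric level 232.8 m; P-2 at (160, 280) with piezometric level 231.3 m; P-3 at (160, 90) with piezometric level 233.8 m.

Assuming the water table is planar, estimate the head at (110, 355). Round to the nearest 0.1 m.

Three-point gradient (reference P-1): Δ to P-2 = (-50, 115, -1.5), Δ to P-3 = (-50, -75, +1.0).
∂h/∂x = -0.0002632, ∂h/∂y = -0.01316 (det = 9500).
h(110, 355) = 232.8 + (-0.0002632)·(-100) + (-0.01316)·(190) = 232.8 +0.026 -2.500 = 230.326 m.

230.3 m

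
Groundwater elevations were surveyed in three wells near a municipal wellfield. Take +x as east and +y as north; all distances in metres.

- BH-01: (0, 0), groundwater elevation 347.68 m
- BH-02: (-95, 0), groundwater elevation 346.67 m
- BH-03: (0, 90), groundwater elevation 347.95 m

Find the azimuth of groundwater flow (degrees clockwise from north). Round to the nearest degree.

254°

∂h/∂x = (346.67 − 347.68) / (-95 − 0) = +0.01063
∂h/∂y = (347.95 − 347.68) / (90 − 0) = +0.003000
Flow direction (−∇h) has components (-0.01063 E, -0.003000 N).
Azimuth = atan2(E, N) = atan2(-0.01063, -0.003000) = 254.2° ≈ 254°.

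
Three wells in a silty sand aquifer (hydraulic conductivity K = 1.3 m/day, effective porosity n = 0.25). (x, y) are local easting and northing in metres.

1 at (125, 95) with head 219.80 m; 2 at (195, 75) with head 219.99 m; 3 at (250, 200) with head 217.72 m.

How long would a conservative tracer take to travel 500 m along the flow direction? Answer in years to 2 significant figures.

With h = a·x + b·y + c and 1 as origin, the differences give:
  70·a + (-20)·b = +0.19
  125·a + 105·b = -2.08
Eliminate b (×105 and ×(-20), subtract): 9850·a = -21.650 → a = ∂h/∂x = -0.002198
Back-substitute: b = ∂h/∂y = -0.01719.
|∇h| = √(-0.002198² + -0.01719²) = 0.01733
Seepage velocity v = K·i/n = 1.3 × 0.01733 / 0.25 = 0.09012 m/day.
t = 500 / 0.09012 = 5548 days = 15.2 years.

15 years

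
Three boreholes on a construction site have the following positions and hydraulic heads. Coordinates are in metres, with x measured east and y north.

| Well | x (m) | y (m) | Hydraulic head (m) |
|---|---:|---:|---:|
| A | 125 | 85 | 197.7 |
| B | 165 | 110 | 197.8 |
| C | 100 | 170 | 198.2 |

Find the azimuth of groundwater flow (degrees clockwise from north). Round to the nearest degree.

170°

With h = a·x + b·y + c and A as origin, the differences give:
  40·a + 25·b = +0.1
  (-25)·a + 85·b = +0.5
Eliminate b (×85 and ×25, subtract): 4025·a = -4.00 → a = ∂h/∂x = -0.0009938
Back-substitute: b = ∂h/∂y = +0.005590.
Flow direction (−∇h) has components (+0.0009938 E, -0.005590 N).
Azimuth = atan2(E, N) = atan2(+0.0009938, -0.005590) = 169.9° ≈ 170°.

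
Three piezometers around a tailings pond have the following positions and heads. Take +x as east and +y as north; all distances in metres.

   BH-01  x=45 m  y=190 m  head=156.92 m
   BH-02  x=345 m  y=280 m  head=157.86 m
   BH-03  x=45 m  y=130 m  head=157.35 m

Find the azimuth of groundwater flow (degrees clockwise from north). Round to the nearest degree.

Taking BH-01 as reference: BH-02−BH-01 = (300, 90, +0.94); BH-03−BH-01 = (0, -60, +0.43).
Solve a·Δx + b·Δy = Δh: det = 300·(-60) − 0·90 = -18000.
∂h/∂x = [(+0.94)·(-60) − (+0.43)·90] / -18000 = +0.005283
∂h/∂y = [300·(+0.43) − 0·(+0.94)] / -18000 = -0.007167
Flow direction (−∇h) has components (-0.005283 E, +0.007167 N).
Azimuth = atan2(E, N) = atan2(-0.005283, +0.007167) = 323.6° ≈ 324°.

324°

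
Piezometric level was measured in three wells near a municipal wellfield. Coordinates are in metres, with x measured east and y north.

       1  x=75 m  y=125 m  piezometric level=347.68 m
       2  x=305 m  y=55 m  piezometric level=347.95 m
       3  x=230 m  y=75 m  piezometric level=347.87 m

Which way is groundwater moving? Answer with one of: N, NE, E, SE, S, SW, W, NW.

N

With h = a·x + b·y + c and 1 as origin, the differences give:
  230·a + (-70)·b = +0.27
  155·a + (-50)·b = +0.19
Eliminate b (×(-50) and ×(-70), subtract): -650·a = -0.200 → a = ∂h/∂x = +0.0003077
Back-substitute: b = ∂h/∂y = -0.002846.
Flow = −∇h = (-0.0003077 east, +0.002846 north), which points north.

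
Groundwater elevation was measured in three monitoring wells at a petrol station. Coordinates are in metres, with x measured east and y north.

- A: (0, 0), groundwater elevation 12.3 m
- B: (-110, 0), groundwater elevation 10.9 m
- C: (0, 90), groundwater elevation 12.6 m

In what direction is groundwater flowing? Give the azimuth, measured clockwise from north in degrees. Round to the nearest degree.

∂h/∂x = (10.9 − 12.3) / (-110 − 0) = +0.01273
∂h/∂y = (12.6 − 12.3) / (90 − 0) = +0.003333
Flow direction (−∇h) has components (-0.01273 E, -0.003333 N).
Azimuth = atan2(E, N) = atan2(-0.01273, -0.003333) = 255.3° ≈ 255°.

255°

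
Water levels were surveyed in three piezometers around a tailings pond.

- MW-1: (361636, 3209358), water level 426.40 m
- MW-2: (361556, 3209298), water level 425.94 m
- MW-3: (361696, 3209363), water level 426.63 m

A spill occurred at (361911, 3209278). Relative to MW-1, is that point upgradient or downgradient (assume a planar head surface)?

upgradient

Differences from MW-1: to MW-2 (Δx, Δy, Δh) = (-80, -60, -0.46); to MW-3 = (60, 5, +0.23).
Solve a·Δx + b·Δy = Δh: det = (-80)·5 − 60·(-60) = 3200.
∂h/∂x = [(-0.46)·5 − (+0.23)·(-60)] / 3200 = +0.003594
∂h/∂y = [(-80)·(+0.23) − 60·(-0.46)] / 3200 = +0.002875
Head at (361911, 3209278) = 426.40 + (+0.003594)·(275) + (+0.002875)·(-80) = 427.16 m.
That is higher than the 426.40 m at MW-1, so the point is upgradient.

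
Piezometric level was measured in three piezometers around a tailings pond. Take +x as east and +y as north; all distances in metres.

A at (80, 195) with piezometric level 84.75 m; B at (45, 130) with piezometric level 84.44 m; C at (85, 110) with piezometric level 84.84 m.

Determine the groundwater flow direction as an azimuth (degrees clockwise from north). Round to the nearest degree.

Differences from A: to B (Δx, Δy, Δh) = (-35, -65, -0.31); to C = (5, -85, +0.09).
Determinant of the coordinate differences = (-35)·(-85) − 5·(-65) = 3300.
∂h/∂x = [(-0.31)·(-85) − (+0.09)·(-65)] / 3300 = +0.009758
∂h/∂y = [(-35)·(+0.09) − 5·(-0.31)] / 3300 = -0.0004848
Flow direction (−∇h) has components (-0.009758 E, +0.0004848 N).
Azimuth = atan2(E, N) = atan2(-0.009758, +0.0004848) = 272.8° ≈ 273°.

273°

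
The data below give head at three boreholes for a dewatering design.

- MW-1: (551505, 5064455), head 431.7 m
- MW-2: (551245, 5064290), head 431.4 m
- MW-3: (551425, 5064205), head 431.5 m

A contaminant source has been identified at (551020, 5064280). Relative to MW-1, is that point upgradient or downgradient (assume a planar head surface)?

Taking MW-1 as reference: MW-2−MW-1 = (-260, -165, -0.3); MW-3−MW-1 = (-80, -250, -0.2).
Solve a·Δx + b·Δy = Δh: det = (-260)·(-250) − (-80)·(-165) = 51800.
∂h/∂x = [(-0.3)·(-250) − (-0.2)·(-165)] / 51800 = +0.0008108
∂h/∂y = [(-260)·(-0.2) − (-80)·(-0.3)] / 51800 = +0.0005405
Head at (551020, 5064280) = 431.7 + (+0.0008108)·(-485) + (+0.0005405)·(-175) = 431.21 m.
That is lower than the 431.7 m at MW-1, so the point is downgradient.

downgradient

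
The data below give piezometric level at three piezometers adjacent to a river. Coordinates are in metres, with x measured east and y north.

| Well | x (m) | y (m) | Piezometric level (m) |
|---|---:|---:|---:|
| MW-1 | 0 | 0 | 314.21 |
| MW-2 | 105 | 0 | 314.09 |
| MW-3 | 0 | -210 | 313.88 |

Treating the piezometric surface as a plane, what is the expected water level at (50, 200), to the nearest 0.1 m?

∂h/∂x = (314.09 − 314.21) / (105 − 0) = -0.001143
∂h/∂y = (313.88 − 314.21) / (-210 − 0) = +0.001571
h(50, 200) = 314.21 + (-0.001143)·(50) + (+0.001571)·(200) = 314.21 -0.057 +0.314 = 314.467 m.

314.5 m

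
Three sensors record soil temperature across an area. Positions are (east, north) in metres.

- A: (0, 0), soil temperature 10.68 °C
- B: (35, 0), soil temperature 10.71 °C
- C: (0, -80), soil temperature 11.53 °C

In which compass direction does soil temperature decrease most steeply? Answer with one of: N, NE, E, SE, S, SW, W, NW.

N

∂T/∂x = (10.71 − 10.68) / (35 − 0) = +0.0008571
∂T/∂y = (11.53 − 10.68) / (-80 − 0) = -0.01062
Steepest decrease is along −∇f = (-0.0008571 E, +0.01062 N) → north.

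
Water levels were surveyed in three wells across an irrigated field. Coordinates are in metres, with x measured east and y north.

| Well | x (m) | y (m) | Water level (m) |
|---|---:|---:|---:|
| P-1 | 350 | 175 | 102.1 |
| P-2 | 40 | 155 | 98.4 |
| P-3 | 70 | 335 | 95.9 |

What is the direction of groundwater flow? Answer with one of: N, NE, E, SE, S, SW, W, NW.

Taking P-1 as reference: P-2−P-1 = (-310, -20, -3.7); P-3−P-1 = (-280, 160, -6.2).
Solve a·Δx + b·Δy = Δh: det = (-310)·160 − (-280)·(-20) = -55200.
∂h/∂x = [(-3.7)·160 − (-6.2)·(-20)] / -55200 = +0.01297
∂h/∂y = [(-310)·(-6.2) − (-280)·(-3.7)] / -55200 = -0.01605
Flow = −∇h = (-0.01297 east, +0.01605 north), which points northwest.

NW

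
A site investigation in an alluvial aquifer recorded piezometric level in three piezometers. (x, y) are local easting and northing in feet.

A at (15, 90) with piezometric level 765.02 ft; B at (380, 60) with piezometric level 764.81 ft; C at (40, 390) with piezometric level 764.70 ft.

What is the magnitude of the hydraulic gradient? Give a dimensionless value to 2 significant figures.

Differences from A: to B (Δx, Δy, Δh) = (365, -30, -0.21); to C = (25, 300, -0.32).
Determinant of the coordinate differences = 365·300 − 25·(-30) = 110250.
∂h/∂x = [(-0.21)·300 − (-0.32)·(-30)] / 110250 = -0.0006585
∂h/∂y = [365·(-0.32) − 25·(-0.21)] / 110250 = -0.001012
|∇h| = √(-0.0006585² + -0.001012²) = 0.001207

0.0012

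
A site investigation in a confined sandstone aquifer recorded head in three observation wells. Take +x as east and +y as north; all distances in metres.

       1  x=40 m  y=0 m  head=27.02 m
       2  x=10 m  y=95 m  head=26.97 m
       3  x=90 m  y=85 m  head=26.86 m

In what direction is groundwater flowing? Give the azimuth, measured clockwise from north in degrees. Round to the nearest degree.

056°

Taking 1 as reference: 2−1 = (-30, 95, -0.05); 3−1 = (50, 85, -0.16).
Solve a·Δx + b·Δy = Δh: det = (-30)·85 − 50·95 = -7300.
∂h/∂x = [(-0.05)·85 − (-0.16)·95] / -7300 = -0.001500
∂h/∂y = [(-30)·(-0.16) − 50·(-0.05)] / -7300 = -0.001000
Flow direction (−∇h) has components (+0.001500 E, +0.001000 N).
Azimuth = atan2(E, N) = atan2(+0.001500, +0.001000) = 56.3° ≈ 056°.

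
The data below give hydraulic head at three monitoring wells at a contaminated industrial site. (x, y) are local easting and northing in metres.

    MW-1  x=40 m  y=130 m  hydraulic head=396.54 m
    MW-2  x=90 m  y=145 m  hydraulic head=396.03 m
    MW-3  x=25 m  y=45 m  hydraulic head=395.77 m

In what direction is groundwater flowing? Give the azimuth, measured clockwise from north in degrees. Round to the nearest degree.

130°

Taking MW-1 as reference: MW-2−MW-1 = (50, 15, -0.51); MW-3−MW-1 = (-15, -85, -0.77).
Solve a·Δx + b·Δy = Δh: det = 50·(-85) − (-15)·15 = -4025.
∂h/∂x = [(-0.51)·(-85) − (-0.77)·15] / -4025 = -0.01364
∂h/∂y = [50·(-0.77) − (-15)·(-0.51)] / -4025 = +0.01147
Flow direction (−∇h) has components (+0.01364 E, -0.01147 N).
Azimuth = atan2(E, N) = atan2(+0.01364, -0.01147) = 130.1° ≈ 130°.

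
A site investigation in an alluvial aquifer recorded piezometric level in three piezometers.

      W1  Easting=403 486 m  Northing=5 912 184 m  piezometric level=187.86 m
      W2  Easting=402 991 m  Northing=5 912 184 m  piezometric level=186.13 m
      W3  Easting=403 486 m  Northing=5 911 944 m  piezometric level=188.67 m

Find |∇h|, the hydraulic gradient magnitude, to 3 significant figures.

∂h/∂x = (186.13 − 187.86) / (402991 − 403486) = +0.003495
∂h/∂y = (188.67 − 187.86) / (5911944 − 5912184) = -0.003375
|∇h| = √(0.003495² + -0.003375²) = 0.004859

0.00486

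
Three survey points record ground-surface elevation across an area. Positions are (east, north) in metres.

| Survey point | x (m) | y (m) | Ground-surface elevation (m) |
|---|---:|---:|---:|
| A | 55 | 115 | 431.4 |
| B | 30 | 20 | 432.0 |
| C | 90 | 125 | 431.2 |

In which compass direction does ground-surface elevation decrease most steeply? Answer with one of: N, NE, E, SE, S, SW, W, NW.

Taking A as reference: B−A = (-25, -95, +0.6); C−A = (35, 10, -0.2).
Solve a·Δx + b·Δy = Δz: det = (-25)·10 − 35·(-95) = 3075.
∂z/∂x = [(+0.6)·10 − (-0.2)·(-95)] / 3075 = -0.004228
∂z/∂y = [(-25)·(-0.2) − 35·(+0.6)] / 3075 = -0.005203
Steepest decrease is along −∇f = (+0.004228 E, +0.005203 N) → northeast.

NE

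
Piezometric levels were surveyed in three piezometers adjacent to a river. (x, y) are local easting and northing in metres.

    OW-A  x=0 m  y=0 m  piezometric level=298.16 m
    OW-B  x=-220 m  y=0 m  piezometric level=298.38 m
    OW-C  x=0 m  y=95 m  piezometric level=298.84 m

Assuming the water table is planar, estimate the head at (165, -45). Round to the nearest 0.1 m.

∂h/∂x = (298.38 − 298.16) / (-220 − 0) = -0.0010000
∂h/∂y = (298.84 − 298.16) / (95 − 0) = +0.007158
h(165, -45) = 298.16 + (-0.0010000)·(165) + (+0.007158)·(-45) = 298.16 -0.165 -0.322 = 297.673 m.

297.7 m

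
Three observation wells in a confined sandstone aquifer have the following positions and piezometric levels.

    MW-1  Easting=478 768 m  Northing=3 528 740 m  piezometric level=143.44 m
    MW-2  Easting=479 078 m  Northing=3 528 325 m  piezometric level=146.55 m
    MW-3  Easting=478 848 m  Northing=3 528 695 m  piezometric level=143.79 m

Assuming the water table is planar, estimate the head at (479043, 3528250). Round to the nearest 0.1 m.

Three-point gradient (reference MW-1): Δ to MW-2 = (310, -415, +3.11), Δ to MW-3 = (80, -45, +0.35).
∂h/∂x = +0.0002753, ∂h/∂y = -0.007288 (det = 19250).
h(479043, 3528250) = 143.44 + (+0.0002753)·(275) + (-0.007288)·(-490) = 143.44 +0.076 +3.571 = 147.087 m.

147.1 m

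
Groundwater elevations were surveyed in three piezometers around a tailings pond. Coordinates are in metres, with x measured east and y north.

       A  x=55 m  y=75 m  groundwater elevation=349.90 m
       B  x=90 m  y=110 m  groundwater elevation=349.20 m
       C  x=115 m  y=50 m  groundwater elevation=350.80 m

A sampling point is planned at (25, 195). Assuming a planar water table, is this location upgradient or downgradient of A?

Differences from A: to B (Δx, Δy, Δh) = (35, 35, -0.70); to C = (60, -25, +0.90).
Solve a·Δx + b·Δy = Δh: det = 35·(-25) − 60·35 = -2975.
∂h/∂x = [(-0.70)·(-25) − (+0.90)·35] / -2975 = +0.004706
∂h/∂y = [35·(+0.90) − 60·(-0.70)] / -2975 = -0.02471
Head at (25, 195) = 349.90 + (+0.004706)·(-30) + (-0.02471)·(120) = 346.79 m.
That is lower than the 349.90 m at A, so the point is downgradient.

downgradient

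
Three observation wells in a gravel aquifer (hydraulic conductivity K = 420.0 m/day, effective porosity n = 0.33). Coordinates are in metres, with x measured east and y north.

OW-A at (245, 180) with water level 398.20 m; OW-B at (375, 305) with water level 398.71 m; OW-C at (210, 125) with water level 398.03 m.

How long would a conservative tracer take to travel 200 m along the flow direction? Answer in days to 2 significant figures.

With h = a·x + b·y + c and OW-A as origin, the differences give:
  130·a + 125·b = +0.51
  (-35)·a + (-55)·b = -0.17
Eliminate b (×(-55) and ×125, subtract): -2775·a = -6.800 → a = ∂h/∂x = +0.002450
Back-substitute: b = ∂h/∂y = +0.001532.
|∇h| = √(0.002450² + 0.001532²) = 0.00289
Seepage velocity v = K·i/n = 420.0 × 0.00289 / 0.33 = 3.678 m/day.
t = 200 / 3.678 = 54.38 days.

54 days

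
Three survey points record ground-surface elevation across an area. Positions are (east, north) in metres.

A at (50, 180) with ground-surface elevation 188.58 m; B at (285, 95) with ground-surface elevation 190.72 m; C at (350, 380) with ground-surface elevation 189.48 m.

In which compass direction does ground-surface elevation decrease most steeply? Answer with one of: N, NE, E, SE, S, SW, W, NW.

NW

Differences from A: to B (Δx, Δy, Δh) = (235, -85, +2.14); to C = (300, 200, +0.90).
Solve a·Δx + b·Δy = Δz: det = 235·200 − 300·(-85) = 72500.
∂z/∂x = [(+2.14)·200 − (+0.90)·(-85)] / 72500 = +0.006959
∂z/∂y = [235·(+0.90) − 300·(+2.14)] / 72500 = -0.005938
Steepest decrease is along −∇f = (-0.006959 E, +0.005938 N) → northwest.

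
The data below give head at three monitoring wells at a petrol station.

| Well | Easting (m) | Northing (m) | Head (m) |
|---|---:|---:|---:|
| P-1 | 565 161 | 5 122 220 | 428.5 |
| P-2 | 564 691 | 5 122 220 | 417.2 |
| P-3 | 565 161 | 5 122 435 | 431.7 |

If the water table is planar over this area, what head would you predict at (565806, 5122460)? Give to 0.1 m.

∂h/∂x = (417.2 − 428.5) / (564691 − 565161) = +0.02404
∂h/∂y = (431.7 − 428.5) / (5122435 − 5122220) = +0.01488
h(565806, 5122460) = 428.5 + (+0.02404)·(645) + (+0.01488)·(240) = 428.5 +15.507 +3.572 = 447.580 m.

447.6 m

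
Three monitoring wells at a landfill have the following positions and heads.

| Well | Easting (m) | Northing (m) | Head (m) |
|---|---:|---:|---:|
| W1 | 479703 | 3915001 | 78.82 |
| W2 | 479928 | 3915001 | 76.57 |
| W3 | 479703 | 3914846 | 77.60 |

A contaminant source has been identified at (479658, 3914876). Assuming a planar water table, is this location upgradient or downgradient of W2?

∂h/∂x = (76.57 − 78.82) / (479928 − 479703) = -0.01000
∂h/∂y = (77.60 − 78.82) / (3914846 − 3915001) = +0.007871
Head at (479658, 3914876) = 78.82 + (-0.01000)·(-45) + (+0.007871)·(-125) = 78.29 m.
That is higher than the 76.57 m at W2, so the point is upgradient.

upgradient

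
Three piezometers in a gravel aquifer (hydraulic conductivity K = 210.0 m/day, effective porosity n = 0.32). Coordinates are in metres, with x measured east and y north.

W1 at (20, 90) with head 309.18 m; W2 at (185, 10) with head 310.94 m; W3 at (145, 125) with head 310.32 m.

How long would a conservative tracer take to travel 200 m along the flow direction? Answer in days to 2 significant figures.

31 days

Three-point gradient (reference W1): Δ to W2 = (165, -80, +1.76), Δ to W3 = (125, 35, +1.14).
∂h/∂x = +0.009686, ∂h/∂y = -0.002022 (det = 15775).
|∇h| = √(0.009686² + -0.002022²) = 0.009895
Seepage velocity v = K·i/n = 210.0 × 0.009895 / 0.32 = 6.494 m/day.
t = 200 / 6.494 = 30.8 days.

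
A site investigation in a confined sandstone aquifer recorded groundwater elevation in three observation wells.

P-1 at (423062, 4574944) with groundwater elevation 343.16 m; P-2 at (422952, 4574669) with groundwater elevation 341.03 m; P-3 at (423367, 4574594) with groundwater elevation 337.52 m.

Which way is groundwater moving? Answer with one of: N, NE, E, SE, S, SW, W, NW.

SE

Taking P-1 as reference: P-2−P-1 = (-110, -275, -2.13); P-3−P-1 = (305, -350, -5.64).
Determinant of the coordinate differences = (-110)·(-350) − 305·(-275) = 122375.
∂h/∂x = [(-2.13)·(-350) − (-5.64)·(-275)] / 122375 = -0.006582
∂h/∂y = [(-110)·(-5.64) − 305·(-2.13)] / 122375 = +0.01038
Flow = −∇h = (+0.006582 east, -0.01038 north), which points southeast.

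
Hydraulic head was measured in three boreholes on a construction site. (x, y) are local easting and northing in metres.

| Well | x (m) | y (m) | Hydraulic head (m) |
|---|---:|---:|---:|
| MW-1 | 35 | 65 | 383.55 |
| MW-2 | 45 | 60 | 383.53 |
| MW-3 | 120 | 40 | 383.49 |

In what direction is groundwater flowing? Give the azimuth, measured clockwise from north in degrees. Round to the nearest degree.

Differences from MW-1: to MW-2 (Δx, Δy, Δh) = (10, -5, -0.02); to MW-3 = (85, -25, -0.06).
Solve a·Δx + b·Δy = Δh: det = 10·(-25) − 85·(-5) = 175.
∂h/∂x = [(-0.02)·(-25) − (-0.06)·(-5)] / 175 = +0.001143
∂h/∂y = [10·(-0.06) − 85·(-0.02)] / 175 = +0.006286
Flow direction (−∇h) has components (-0.001143 E, -0.006286 N).
Azimuth = atan2(E, N) = atan2(-0.001143, -0.006286) = 190.3° ≈ 190°.

190°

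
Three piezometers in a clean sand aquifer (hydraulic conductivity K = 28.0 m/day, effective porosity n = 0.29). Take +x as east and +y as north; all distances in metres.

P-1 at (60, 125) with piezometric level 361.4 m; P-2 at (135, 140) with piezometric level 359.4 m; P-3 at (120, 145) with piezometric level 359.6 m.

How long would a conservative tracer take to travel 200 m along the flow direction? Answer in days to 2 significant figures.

With h = a·x + b·y + c and P-1 as origin, the differences give:
  75·a + 15·b = -2.0
  60·a + 20·b = -1.8
Eliminate b (×20 and ×15, subtract): 600·a = -13.00 → a = ∂h/∂x = -0.02167
Back-substitute: b = ∂h/∂y = -0.02500.
|∇h| = √(-0.02167² + -0.02500²) = 0.03308
Seepage velocity v = K·i/n = 28.0 × 0.03308 / 0.29 = 3.194 m/day.
t = 200 / 3.194 = 62.62 days.

63 days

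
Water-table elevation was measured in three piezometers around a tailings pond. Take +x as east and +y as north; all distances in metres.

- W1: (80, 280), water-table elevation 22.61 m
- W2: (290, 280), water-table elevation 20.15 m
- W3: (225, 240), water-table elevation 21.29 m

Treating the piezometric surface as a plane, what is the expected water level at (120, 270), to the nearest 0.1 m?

With h = a·x + b·y + c and W1 as origin, the differences give:
  210·a + 0·b = -2.46
  145·a + (-40)·b = -1.32
Eliminate b (×(-40) and ×0, subtract): -8400·a = 98.400 → a = ∂h/∂x = -0.01171
Back-substitute: b = ∂h/∂y = -0.009464.
h(120, 270) = 22.61 + (-0.01171)·(40) + (-0.009464)·(-10) = 22.61 -0.469 +0.095 = 22.236 m.

22.2 m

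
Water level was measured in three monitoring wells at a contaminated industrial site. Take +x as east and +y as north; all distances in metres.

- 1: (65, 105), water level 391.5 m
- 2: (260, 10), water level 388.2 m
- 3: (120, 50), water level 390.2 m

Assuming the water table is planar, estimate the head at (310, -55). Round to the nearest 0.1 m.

With h = a·x + b·y + c and 1 as origin, the differences give:
  195·a + (-95)·b = -3.3
  55·a + (-55)·b = -1.3
Eliminate b (×(-55) and ×(-95), subtract): -5500·a = 58.00 → a = ∂h/∂x = -0.01055
Back-substitute: b = ∂h/∂y = +0.01309.
h(310, -55) = 391.5 + (-0.01055)·(245) + (+0.01309)·(-160) = 391.5 -2.584 -2.095 = 386.822 m.

386.8 m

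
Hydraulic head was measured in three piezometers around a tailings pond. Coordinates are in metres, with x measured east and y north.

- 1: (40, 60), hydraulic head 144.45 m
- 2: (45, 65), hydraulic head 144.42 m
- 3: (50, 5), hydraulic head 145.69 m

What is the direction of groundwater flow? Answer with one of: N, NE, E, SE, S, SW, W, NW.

With h = a·x + b·y + c and 1 as origin, the differences give:
  5·a + 5·b = -0.03
  10·a + (-55)·b = +1.24
Eliminate b (×(-55) and ×5, subtract): -325·a = -4.550 → a = ∂h/∂x = +0.01400
Back-substitute: b = ∂h/∂y = -0.02000.
Flow = −∇h = (-0.01400 east, +0.02000 north), which points northwest.

NW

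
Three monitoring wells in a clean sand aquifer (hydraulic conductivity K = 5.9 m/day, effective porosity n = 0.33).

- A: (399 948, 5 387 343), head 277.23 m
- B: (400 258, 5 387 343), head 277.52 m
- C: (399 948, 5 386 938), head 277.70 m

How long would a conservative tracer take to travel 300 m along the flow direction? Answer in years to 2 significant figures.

∂h/∂x = (277.52 − 277.23) / (400258 − 399948) = +0.0009355
∂h/∂y = (277.70 − 277.23) / (5386938 − 5387343) = -0.001160
|∇h| = √(0.0009355² + -0.001160²) = 0.00149
Seepage velocity v = K·i/n = 5.9 × 0.00149 / 0.33 = 0.02664 m/day.
t = 300 / 0.02664 = 1.126e+04 days = 30.8 years.

31 years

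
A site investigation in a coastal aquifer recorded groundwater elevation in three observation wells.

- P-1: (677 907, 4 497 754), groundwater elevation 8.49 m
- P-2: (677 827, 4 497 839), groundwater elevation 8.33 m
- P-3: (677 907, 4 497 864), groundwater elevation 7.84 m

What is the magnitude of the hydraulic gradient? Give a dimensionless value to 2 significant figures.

Taking P-1 as reference: P-2−P-1 = (-80, 85, -0.16); P-3−P-1 = (0, 110, -0.65).
Solve a·Δx + b·Δy = Δh: det = (-80)·110 − 0·85 = -8800.
∂h/∂x = [(-0.16)·110 − (-0.65)·85] / -8800 = -0.004278
∂h/∂y = [(-80)·(-0.65) − 0·(-0.16)] / -8800 = -0.005909
|∇h| = √(-0.004278² + -0.005909²) = 0.007295

0.0073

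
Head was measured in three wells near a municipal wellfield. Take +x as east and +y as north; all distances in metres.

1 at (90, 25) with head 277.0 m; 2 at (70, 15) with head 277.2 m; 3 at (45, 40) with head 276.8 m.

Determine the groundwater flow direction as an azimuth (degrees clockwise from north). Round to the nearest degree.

Taking 1 as reference: 2−1 = (-20, -10, +0.2); 3−1 = (-45, 15, -0.2).
Determinant of the coordinate differences = (-20)·15 − (-45)·(-10) = -750.
∂h/∂x = [(+0.2)·15 − (-0.2)·(-10)] / -750 = -0.001333
∂h/∂y = [(-20)·(-0.2) − (-45)·(+0.2)] / -750 = -0.01733
Flow direction (−∇h) has components (+0.001333 E, +0.01733 N).
Azimuth = atan2(E, N) = atan2(+0.001333, +0.01733) = 4.4° ≈ 004°.

004°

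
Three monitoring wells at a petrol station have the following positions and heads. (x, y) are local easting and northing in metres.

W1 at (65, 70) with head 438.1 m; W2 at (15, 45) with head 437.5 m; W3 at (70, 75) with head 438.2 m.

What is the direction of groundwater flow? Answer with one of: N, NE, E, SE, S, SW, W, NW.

S

With h = a·x + b·y + c and W1 as origin, the differences give:
  (-50)·a + (-25)·b = -0.6
  5·a + 5·b = +0.1
Eliminate b (×5 and ×(-25), subtract): -125·a = -0.50 → a = ∂h/∂x = +0.004000
Back-substitute: b = ∂h/∂y = +0.01600.
Flow = −∇h = (-0.004000 east, -0.01600 north), which points south.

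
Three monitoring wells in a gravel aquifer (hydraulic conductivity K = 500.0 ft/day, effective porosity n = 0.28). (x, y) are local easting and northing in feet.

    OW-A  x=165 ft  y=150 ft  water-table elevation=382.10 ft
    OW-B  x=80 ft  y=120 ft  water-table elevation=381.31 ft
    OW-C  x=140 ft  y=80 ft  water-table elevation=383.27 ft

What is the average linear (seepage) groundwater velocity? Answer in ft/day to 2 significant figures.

Three-point gradient (reference OW-A): Δ to OW-B = (-85, -30, -0.79), Δ to OW-C = (-25, -70, +1.17).
∂h/∂x = +0.01738, ∂h/∂y = -0.02292 (det = 5200).
|∇h| = √(0.01738² + -0.02292²) = 0.02876
Seepage velocity v = K·i/n = 500.0 × 0.02876 / 0.28 = 51.36 ft/day.

51 ft/day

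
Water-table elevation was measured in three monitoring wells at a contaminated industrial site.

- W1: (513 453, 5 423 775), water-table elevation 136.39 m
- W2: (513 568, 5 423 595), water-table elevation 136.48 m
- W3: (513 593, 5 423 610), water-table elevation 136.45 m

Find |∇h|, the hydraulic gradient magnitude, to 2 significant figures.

0.0011

Differences from W1: to W2 (Δx, Δy, Δh) = (115, -180, +0.09); to W3 = (140, -165, +0.06).
Determinant of the coordinate differences = 115·(-165) − 140·(-180) = 6225.
∂h/∂x = [(+0.09)·(-165) − (+0.06)·(-180)] / 6225 = -0.0006506
∂h/∂y = [115·(+0.06) − 140·(+0.09)] / 6225 = -0.0009157
|∇h| = √(-0.0006506² + -0.0009157²) = 0.001123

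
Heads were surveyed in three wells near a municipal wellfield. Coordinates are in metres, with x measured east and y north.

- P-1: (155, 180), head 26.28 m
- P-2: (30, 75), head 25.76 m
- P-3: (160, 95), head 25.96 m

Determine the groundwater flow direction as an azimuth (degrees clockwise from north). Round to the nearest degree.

With h = a·x + b·y + c and P-1 as origin, the differences give:
  (-125)·a + (-105)·b = -0.52
  5·a + (-85)·b = -0.32
Eliminate b (×(-85) and ×(-105), subtract): 11150·a = 10.600 → a = ∂h/∂x = +0.0009507
Back-substitute: b = ∂h/∂y = +0.003821.
Flow direction (−∇h) has components (-0.0009507 E, -0.003821 N).
Azimuth = atan2(E, N) = atan2(-0.0009507, -0.003821) = 194.0° ≈ 194°.

194°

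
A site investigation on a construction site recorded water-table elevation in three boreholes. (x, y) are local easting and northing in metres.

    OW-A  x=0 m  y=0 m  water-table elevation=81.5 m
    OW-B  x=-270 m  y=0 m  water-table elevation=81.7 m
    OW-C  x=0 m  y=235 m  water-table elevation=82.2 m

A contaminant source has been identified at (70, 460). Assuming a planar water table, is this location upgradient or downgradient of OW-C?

∂h/∂x = (81.7 − 81.5) / (-270 − 0) = -0.0007407
∂h/∂y = (82.2 − 81.5) / (235 − 0) = +0.002979
Head at (70, 460) = 81.5 + (-0.0007407)·(70) + (+0.002979)·(460) = 82.82 m.
That is higher than the 82.2 m at OW-C, so the point is upgradient.

upgradient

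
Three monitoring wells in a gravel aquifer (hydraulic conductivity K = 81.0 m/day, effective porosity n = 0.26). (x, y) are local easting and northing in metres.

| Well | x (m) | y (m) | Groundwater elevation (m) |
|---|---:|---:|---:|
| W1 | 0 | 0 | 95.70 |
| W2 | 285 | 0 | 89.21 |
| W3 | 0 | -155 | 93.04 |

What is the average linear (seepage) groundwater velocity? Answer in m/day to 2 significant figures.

8.9 m/day

∂h/∂x = (89.21 − 95.70) / (285 − 0) = -0.02277
∂h/∂y = (93.04 − 95.70) / (-155 − 0) = +0.01716
|∇h| = √(-0.02277² + 0.01716²) = 0.02851
Seepage velocity v = K·i/n = 81.0 × 0.02851 / 0.26 = 8.882 m/day.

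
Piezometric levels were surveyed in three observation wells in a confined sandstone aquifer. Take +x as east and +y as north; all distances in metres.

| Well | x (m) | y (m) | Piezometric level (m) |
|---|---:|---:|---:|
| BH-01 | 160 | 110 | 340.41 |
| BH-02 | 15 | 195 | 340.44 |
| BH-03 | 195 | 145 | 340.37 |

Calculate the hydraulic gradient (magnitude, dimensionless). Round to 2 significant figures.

Taking BH-01 as reference: BH-02−BH-01 = (-145, 85, +0.03); BH-03−BH-01 = (35, 35, -0.04).
Determinant of the coordinate differences = (-145)·35 − 35·85 = -8050.
∂h/∂x = [(+0.03)·35 − (-0.04)·85] / -8050 = -0.0005528
∂h/∂y = [(-145)·(-0.04) − 35·(+0.03)] / -8050 = -0.0005901
|∇h| = √(-0.0005528² + -0.0005901²) = 0.0008086

0.00081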